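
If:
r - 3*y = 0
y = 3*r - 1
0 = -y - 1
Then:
No Solution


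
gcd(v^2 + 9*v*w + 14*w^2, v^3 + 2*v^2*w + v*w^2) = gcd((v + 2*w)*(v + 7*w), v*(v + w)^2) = 1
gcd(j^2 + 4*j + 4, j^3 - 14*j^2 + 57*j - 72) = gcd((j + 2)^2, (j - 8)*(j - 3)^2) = 1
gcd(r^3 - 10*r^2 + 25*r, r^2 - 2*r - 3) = 1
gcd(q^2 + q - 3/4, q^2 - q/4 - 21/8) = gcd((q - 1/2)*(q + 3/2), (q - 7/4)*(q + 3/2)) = q + 3/2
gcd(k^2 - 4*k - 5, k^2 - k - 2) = k + 1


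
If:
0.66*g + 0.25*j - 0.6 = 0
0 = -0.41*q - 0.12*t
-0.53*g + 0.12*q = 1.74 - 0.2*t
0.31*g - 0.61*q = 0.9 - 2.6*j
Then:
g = 1.21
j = -0.79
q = -4.23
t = 14.44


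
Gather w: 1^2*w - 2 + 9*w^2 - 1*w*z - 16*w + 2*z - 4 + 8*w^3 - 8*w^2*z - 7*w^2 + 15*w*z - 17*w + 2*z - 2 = 8*w^3 + w^2*(2 - 8*z) + w*(14*z - 32) + 4*z - 8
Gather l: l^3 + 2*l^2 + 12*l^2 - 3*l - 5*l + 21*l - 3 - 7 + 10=l^3 + 14*l^2 + 13*l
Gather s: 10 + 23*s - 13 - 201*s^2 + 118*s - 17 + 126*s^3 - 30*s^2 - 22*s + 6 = 126*s^3 - 231*s^2 + 119*s - 14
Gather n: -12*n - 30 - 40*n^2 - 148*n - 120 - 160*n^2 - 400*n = -200*n^2 - 560*n - 150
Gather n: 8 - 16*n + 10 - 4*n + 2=20 - 20*n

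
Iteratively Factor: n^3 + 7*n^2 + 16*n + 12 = (n + 2)*(n^2 + 5*n + 6) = (n + 2)*(n + 3)*(n + 2)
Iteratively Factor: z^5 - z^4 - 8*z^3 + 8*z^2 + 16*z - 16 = (z - 2)*(z^4 + z^3 - 6*z^2 - 4*z + 8) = (z - 2)*(z + 2)*(z^3 - z^2 - 4*z + 4) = (z - 2)*(z + 2)^2*(z^2 - 3*z + 2) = (z - 2)^2*(z + 2)^2*(z - 1)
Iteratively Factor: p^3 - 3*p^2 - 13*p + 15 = (p + 3)*(p^2 - 6*p + 5) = (p - 5)*(p + 3)*(p - 1)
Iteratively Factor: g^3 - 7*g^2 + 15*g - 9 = (g - 1)*(g^2 - 6*g + 9) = (g - 3)*(g - 1)*(g - 3)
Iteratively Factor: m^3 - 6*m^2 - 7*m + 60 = (m - 4)*(m^2 - 2*m - 15) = (m - 4)*(m + 3)*(m - 5)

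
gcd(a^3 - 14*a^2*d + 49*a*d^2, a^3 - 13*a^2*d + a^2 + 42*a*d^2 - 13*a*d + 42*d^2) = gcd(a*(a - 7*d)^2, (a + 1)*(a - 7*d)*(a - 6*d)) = a - 7*d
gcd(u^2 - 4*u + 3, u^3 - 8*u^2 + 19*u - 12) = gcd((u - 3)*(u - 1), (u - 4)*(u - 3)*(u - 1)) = u^2 - 4*u + 3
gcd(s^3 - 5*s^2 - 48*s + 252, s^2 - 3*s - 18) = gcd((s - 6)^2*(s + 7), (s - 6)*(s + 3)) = s - 6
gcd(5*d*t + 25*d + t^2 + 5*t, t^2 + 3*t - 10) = t + 5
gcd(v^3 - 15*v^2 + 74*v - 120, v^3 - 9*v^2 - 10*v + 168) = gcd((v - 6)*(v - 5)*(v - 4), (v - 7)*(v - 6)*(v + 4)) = v - 6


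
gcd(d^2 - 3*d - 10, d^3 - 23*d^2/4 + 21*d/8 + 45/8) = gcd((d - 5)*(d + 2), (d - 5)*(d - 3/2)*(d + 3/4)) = d - 5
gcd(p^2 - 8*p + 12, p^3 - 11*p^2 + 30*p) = p - 6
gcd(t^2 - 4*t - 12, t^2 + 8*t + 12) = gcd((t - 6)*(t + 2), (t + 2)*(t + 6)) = t + 2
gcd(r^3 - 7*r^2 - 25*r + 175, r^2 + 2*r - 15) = r + 5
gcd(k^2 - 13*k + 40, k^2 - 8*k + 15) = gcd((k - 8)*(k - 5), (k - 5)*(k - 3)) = k - 5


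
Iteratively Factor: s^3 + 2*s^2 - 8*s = (s + 4)*(s^2 - 2*s) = (s - 2)*(s + 4)*(s)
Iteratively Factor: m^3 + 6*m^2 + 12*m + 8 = (m + 2)*(m^2 + 4*m + 4) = (m + 2)^2*(m + 2)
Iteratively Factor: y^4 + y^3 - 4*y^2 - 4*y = (y - 2)*(y^3 + 3*y^2 + 2*y) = (y - 2)*(y + 2)*(y^2 + y) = (y - 2)*(y + 1)*(y + 2)*(y)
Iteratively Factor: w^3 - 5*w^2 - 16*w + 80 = (w - 4)*(w^2 - w - 20) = (w - 5)*(w - 4)*(w + 4)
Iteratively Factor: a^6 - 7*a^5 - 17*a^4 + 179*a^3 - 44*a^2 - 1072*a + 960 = (a - 1)*(a^5 - 6*a^4 - 23*a^3 + 156*a^2 + 112*a - 960) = (a - 4)*(a - 1)*(a^4 - 2*a^3 - 31*a^2 + 32*a + 240) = (a - 4)*(a - 1)*(a + 3)*(a^3 - 5*a^2 - 16*a + 80) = (a - 4)^2*(a - 1)*(a + 3)*(a^2 - a - 20) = (a - 4)^2*(a - 1)*(a + 3)*(a + 4)*(a - 5)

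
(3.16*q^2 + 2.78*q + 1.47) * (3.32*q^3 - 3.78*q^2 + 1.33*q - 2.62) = 10.4912*q^5 - 2.7152*q^4 - 1.4252*q^3 - 10.1384*q^2 - 5.3285*q - 3.8514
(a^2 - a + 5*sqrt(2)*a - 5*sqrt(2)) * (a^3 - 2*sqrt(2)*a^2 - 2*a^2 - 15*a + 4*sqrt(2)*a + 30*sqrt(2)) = a^5 - 3*a^4 + 3*sqrt(2)*a^4 - 33*a^3 - 9*sqrt(2)*a^3 - 39*sqrt(2)*a^2 + 75*a^2 + 45*sqrt(2)*a + 260*a - 300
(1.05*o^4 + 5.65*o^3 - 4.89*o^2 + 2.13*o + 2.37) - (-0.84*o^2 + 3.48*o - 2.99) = 1.05*o^4 + 5.65*o^3 - 4.05*o^2 - 1.35*o + 5.36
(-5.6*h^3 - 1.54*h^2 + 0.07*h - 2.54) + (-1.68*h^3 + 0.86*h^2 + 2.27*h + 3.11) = -7.28*h^3 - 0.68*h^2 + 2.34*h + 0.57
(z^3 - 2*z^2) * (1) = z^3 - 2*z^2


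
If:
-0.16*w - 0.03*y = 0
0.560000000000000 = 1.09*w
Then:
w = 0.51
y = -2.74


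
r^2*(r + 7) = r^3 + 7*r^2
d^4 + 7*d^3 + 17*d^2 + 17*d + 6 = (d + 1)^2*(d + 2)*(d + 3)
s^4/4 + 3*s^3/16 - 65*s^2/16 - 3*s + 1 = (s/4 + 1)*(s - 4)*(s - 1/4)*(s + 1)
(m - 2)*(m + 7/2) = m^2 + 3*m/2 - 7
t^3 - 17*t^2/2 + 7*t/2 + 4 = (t - 8)*(t - 1)*(t + 1/2)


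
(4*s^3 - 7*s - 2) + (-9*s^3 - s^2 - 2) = -5*s^3 - s^2 - 7*s - 4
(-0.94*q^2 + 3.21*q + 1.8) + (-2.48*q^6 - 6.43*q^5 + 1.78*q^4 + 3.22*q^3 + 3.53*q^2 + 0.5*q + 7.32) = -2.48*q^6 - 6.43*q^5 + 1.78*q^4 + 3.22*q^3 + 2.59*q^2 + 3.71*q + 9.12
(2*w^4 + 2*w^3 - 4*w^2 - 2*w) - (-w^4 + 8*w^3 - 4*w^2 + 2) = 3*w^4 - 6*w^3 - 2*w - 2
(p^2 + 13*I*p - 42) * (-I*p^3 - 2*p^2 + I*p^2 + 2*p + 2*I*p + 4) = -I*p^5 + 11*p^4 + I*p^4 - 11*p^3 + 18*I*p^3 + 62*p^2 - 16*I*p^2 - 84*p - 32*I*p - 168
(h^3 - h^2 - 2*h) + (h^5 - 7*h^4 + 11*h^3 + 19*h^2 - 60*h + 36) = h^5 - 7*h^4 + 12*h^3 + 18*h^2 - 62*h + 36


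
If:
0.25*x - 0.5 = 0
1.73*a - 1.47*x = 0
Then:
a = 1.70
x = 2.00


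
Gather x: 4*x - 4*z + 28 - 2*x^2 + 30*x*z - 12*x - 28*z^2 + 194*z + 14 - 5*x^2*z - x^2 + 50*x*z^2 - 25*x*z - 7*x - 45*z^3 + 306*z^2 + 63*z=x^2*(-5*z - 3) + x*(50*z^2 + 5*z - 15) - 45*z^3 + 278*z^2 + 253*z + 42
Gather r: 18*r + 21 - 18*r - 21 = 0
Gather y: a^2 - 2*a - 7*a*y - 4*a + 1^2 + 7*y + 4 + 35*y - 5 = a^2 - 6*a + y*(42 - 7*a)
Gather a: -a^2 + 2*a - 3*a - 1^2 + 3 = -a^2 - a + 2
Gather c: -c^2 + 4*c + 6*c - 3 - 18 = -c^2 + 10*c - 21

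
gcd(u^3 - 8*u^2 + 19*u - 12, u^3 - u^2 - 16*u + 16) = u^2 - 5*u + 4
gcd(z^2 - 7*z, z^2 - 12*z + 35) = z - 7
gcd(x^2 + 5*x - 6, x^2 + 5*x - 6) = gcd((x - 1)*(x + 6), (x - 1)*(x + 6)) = x^2 + 5*x - 6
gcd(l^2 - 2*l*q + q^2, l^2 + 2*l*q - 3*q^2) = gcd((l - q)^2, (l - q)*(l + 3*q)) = -l + q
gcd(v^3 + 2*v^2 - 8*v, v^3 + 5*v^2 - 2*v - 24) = v^2 + 2*v - 8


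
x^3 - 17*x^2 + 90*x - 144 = (x - 8)*(x - 6)*(x - 3)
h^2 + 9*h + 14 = (h + 2)*(h + 7)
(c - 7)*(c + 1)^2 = c^3 - 5*c^2 - 13*c - 7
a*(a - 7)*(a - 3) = a^3 - 10*a^2 + 21*a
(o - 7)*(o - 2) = o^2 - 9*o + 14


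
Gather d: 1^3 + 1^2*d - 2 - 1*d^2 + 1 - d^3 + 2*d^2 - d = -d^3 + d^2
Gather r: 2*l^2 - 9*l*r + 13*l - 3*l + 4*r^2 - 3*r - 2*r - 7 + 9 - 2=2*l^2 + 10*l + 4*r^2 + r*(-9*l - 5)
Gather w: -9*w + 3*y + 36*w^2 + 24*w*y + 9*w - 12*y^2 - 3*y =36*w^2 + 24*w*y - 12*y^2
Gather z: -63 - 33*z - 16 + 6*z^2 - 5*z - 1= 6*z^2 - 38*z - 80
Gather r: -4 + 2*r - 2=2*r - 6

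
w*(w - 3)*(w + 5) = w^3 + 2*w^2 - 15*w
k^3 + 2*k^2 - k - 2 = (k - 1)*(k + 1)*(k + 2)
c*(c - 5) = c^2 - 5*c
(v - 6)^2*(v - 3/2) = v^3 - 27*v^2/2 + 54*v - 54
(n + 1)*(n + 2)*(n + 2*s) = n^3 + 2*n^2*s + 3*n^2 + 6*n*s + 2*n + 4*s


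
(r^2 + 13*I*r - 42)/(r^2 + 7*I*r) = (r + 6*I)/r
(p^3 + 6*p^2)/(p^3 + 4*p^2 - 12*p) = p/(p - 2)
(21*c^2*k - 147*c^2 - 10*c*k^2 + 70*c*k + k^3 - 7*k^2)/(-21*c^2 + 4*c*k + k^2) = (-7*c*k + 49*c + k^2 - 7*k)/(7*c + k)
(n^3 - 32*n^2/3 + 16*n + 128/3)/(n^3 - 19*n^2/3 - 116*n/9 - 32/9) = 3*(n - 4)/(3*n + 1)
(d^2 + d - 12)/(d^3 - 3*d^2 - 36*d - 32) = (d - 3)/(d^2 - 7*d - 8)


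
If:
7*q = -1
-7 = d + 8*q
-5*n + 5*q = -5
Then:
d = -41/7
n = 6/7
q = -1/7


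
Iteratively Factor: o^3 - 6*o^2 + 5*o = (o - 5)*(o^2 - o) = (o - 5)*(o - 1)*(o)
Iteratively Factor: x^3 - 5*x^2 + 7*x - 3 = (x - 3)*(x^2 - 2*x + 1) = (x - 3)*(x - 1)*(x - 1)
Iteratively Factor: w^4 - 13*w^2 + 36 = (w - 3)*(w^3 + 3*w^2 - 4*w - 12) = (w - 3)*(w + 2)*(w^2 + w - 6) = (w - 3)*(w + 2)*(w + 3)*(w - 2)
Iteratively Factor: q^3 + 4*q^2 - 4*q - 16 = (q + 4)*(q^2 - 4) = (q - 2)*(q + 4)*(q + 2)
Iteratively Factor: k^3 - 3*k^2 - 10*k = (k + 2)*(k^2 - 5*k) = k*(k + 2)*(k - 5)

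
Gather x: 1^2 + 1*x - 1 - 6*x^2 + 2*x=-6*x^2 + 3*x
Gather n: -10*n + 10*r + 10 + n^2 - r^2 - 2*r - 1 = n^2 - 10*n - r^2 + 8*r + 9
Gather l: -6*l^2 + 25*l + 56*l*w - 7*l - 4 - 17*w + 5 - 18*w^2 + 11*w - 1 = -6*l^2 + l*(56*w + 18) - 18*w^2 - 6*w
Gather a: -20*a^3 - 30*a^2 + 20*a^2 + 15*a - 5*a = -20*a^3 - 10*a^2 + 10*a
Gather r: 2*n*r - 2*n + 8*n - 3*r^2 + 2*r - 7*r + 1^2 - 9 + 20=6*n - 3*r^2 + r*(2*n - 5) + 12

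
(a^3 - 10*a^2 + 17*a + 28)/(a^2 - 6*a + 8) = (a^2 - 6*a - 7)/(a - 2)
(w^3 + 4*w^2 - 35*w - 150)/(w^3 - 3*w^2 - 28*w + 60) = (w + 5)/(w - 2)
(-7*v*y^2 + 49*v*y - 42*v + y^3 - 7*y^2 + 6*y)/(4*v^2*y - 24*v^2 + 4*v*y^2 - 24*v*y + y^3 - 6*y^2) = (-7*v*y + 7*v + y^2 - y)/(4*v^2 + 4*v*y + y^2)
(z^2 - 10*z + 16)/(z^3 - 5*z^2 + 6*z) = (z - 8)/(z*(z - 3))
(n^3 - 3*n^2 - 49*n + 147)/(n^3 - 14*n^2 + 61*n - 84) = (n + 7)/(n - 4)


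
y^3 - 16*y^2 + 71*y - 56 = (y - 8)*(y - 7)*(y - 1)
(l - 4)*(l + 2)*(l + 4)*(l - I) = l^4 + 2*l^3 - I*l^3 - 16*l^2 - 2*I*l^2 - 32*l + 16*I*l + 32*I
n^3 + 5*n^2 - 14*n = n*(n - 2)*(n + 7)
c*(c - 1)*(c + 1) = c^3 - c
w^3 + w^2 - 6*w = w*(w - 2)*(w + 3)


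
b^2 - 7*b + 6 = (b - 6)*(b - 1)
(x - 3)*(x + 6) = x^2 + 3*x - 18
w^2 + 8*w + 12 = (w + 2)*(w + 6)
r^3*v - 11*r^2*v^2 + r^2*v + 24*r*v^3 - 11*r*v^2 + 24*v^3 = (r - 8*v)*(r - 3*v)*(r*v + v)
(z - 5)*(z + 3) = z^2 - 2*z - 15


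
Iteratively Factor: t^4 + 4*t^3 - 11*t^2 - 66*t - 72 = (t + 3)*(t^3 + t^2 - 14*t - 24) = (t + 2)*(t + 3)*(t^2 - t - 12) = (t + 2)*(t + 3)^2*(t - 4)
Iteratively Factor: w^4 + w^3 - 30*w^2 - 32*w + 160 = (w + 4)*(w^3 - 3*w^2 - 18*w + 40) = (w - 2)*(w + 4)*(w^2 - w - 20) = (w - 2)*(w + 4)^2*(w - 5)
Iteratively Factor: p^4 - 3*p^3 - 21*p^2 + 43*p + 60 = (p + 1)*(p^3 - 4*p^2 - 17*p + 60) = (p - 5)*(p + 1)*(p^2 + p - 12) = (p - 5)*(p - 3)*(p + 1)*(p + 4)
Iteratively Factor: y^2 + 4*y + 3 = (y + 1)*(y + 3)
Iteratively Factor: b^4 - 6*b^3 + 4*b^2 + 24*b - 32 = (b - 4)*(b^3 - 2*b^2 - 4*b + 8) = (b - 4)*(b - 2)*(b^2 - 4) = (b - 4)*(b - 2)^2*(b + 2)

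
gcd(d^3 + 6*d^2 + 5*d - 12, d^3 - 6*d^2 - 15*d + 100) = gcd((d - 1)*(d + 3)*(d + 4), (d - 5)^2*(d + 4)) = d + 4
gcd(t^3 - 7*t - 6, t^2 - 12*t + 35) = 1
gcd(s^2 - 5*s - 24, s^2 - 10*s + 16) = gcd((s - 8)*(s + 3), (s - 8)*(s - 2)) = s - 8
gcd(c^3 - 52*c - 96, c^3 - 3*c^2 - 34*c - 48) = c^2 - 6*c - 16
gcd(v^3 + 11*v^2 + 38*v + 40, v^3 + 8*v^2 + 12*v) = v + 2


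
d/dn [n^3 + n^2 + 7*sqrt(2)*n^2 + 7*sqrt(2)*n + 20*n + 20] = 3*n^2 + 2*n + 14*sqrt(2)*n + 7*sqrt(2) + 20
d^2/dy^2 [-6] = 0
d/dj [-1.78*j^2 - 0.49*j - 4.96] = -3.56*j - 0.49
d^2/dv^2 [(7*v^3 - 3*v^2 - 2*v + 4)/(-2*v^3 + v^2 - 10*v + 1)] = 2*(-2*v^6 + 444*v^5 - 372*v^4 - 595*v^3 - 27*v^2 + 69*v - 373)/(8*v^9 - 12*v^8 + 126*v^7 - 133*v^6 + 642*v^5 - 423*v^4 + 1066*v^3 - 303*v^2 + 30*v - 1)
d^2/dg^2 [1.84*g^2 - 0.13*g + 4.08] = 3.68000000000000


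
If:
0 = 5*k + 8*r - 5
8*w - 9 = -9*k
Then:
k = 1 - 8*w/9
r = 5*w/9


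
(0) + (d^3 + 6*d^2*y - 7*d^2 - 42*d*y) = d^3 + 6*d^2*y - 7*d^2 - 42*d*y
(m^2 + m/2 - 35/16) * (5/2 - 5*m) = -5*m^3 + 195*m/16 - 175/32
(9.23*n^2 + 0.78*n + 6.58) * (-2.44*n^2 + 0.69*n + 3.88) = -22.5212*n^4 + 4.4655*n^3 + 20.2954*n^2 + 7.5666*n + 25.5304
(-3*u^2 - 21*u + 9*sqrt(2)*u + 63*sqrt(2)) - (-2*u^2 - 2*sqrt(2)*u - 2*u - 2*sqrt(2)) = -u^2 - 19*u + 11*sqrt(2)*u + 65*sqrt(2)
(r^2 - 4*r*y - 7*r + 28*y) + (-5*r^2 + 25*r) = -4*r^2 - 4*r*y + 18*r + 28*y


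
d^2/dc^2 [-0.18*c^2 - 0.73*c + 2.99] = -0.360000000000000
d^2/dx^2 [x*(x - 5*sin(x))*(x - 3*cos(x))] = 5*x^2*sin(x) + 3*x^2*cos(x) + 12*x*sin(x) - 30*x*sin(2*x) - 20*x*cos(x) + 6*x - 10*sin(x) - 6*cos(x) + 30*cos(2*x)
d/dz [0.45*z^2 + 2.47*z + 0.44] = 0.9*z + 2.47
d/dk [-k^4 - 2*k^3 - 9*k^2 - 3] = 2*k*(-2*k^2 - 3*k - 9)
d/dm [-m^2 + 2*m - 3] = 2 - 2*m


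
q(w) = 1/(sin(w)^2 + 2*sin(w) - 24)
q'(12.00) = 0.00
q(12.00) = -0.04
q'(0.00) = 0.00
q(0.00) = -0.04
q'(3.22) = 0.00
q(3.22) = -0.04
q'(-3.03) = 0.00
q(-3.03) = -0.04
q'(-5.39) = -0.00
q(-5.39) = -0.05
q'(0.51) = -0.01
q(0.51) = -0.04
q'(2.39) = 0.01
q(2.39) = -0.05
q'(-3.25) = 0.00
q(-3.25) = -0.04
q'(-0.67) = -0.00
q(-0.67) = -0.04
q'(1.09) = -0.00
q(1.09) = -0.05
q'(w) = (-2*sin(w)*cos(w) - 2*cos(w))/(sin(w)^2 + 2*sin(w) - 24)^2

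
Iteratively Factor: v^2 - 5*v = (v)*(v - 5)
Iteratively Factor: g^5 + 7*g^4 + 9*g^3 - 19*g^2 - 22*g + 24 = (g - 1)*(g^4 + 8*g^3 + 17*g^2 - 2*g - 24) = (g - 1)*(g + 3)*(g^3 + 5*g^2 + 2*g - 8) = (g - 1)^2*(g + 3)*(g^2 + 6*g + 8) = (g - 1)^2*(g + 3)*(g + 4)*(g + 2)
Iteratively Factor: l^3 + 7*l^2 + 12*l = (l + 4)*(l^2 + 3*l) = (l + 3)*(l + 4)*(l)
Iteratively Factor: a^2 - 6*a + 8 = (a - 4)*(a - 2)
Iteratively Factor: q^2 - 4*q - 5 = (q + 1)*(q - 5)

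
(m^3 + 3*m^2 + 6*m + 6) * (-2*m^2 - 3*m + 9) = -2*m^5 - 9*m^4 - 12*m^3 - 3*m^2 + 36*m + 54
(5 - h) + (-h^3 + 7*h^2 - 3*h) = -h^3 + 7*h^2 - 4*h + 5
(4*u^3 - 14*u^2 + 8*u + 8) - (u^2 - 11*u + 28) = 4*u^3 - 15*u^2 + 19*u - 20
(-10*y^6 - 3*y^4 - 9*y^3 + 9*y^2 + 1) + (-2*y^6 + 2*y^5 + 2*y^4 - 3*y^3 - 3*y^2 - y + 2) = -12*y^6 + 2*y^5 - y^4 - 12*y^3 + 6*y^2 - y + 3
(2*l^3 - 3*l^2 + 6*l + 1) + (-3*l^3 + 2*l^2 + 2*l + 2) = -l^3 - l^2 + 8*l + 3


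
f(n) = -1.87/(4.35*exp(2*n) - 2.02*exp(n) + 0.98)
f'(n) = -1.87*(-8.7*exp(2*n) + 2.02*exp(n))/(4.35*exp(2*n) - 2.02*exp(n) + 0.98)^2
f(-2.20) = -2.31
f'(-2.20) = -0.33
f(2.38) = -0.00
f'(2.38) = 0.01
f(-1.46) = -2.51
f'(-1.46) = 0.00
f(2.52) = -0.00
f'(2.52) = 0.01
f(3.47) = -0.00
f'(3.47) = 0.00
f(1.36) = -0.03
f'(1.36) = 0.07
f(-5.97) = -1.92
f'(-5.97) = -0.01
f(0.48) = -0.21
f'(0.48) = 0.44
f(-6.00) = -1.92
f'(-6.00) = -0.00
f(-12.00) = -1.91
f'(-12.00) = 0.00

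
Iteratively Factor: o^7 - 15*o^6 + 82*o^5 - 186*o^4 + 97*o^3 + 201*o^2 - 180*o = (o - 5)*(o^6 - 10*o^5 + 32*o^4 - 26*o^3 - 33*o^2 + 36*o) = (o - 5)*(o - 3)*(o^5 - 7*o^4 + 11*o^3 + 7*o^2 - 12*o) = (o - 5)*(o - 3)*(o + 1)*(o^4 - 8*o^3 + 19*o^2 - 12*o) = (o - 5)*(o - 3)^2*(o + 1)*(o^3 - 5*o^2 + 4*o) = o*(o - 5)*(o - 3)^2*(o + 1)*(o^2 - 5*o + 4) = o*(o - 5)*(o - 4)*(o - 3)^2*(o + 1)*(o - 1)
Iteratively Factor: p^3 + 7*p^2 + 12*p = (p + 3)*(p^2 + 4*p) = p*(p + 3)*(p + 4)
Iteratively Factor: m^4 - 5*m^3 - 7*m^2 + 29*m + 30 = (m + 2)*(m^3 - 7*m^2 + 7*m + 15) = (m + 1)*(m + 2)*(m^2 - 8*m + 15) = (m - 5)*(m + 1)*(m + 2)*(m - 3)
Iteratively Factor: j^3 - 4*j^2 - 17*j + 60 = (j + 4)*(j^2 - 8*j + 15) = (j - 5)*(j + 4)*(j - 3)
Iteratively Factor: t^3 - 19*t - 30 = (t + 3)*(t^2 - 3*t - 10) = (t - 5)*(t + 3)*(t + 2)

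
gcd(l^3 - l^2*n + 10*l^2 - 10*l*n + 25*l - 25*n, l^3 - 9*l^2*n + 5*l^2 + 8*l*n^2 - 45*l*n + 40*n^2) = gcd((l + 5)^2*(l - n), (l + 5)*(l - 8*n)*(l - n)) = l^2 - l*n + 5*l - 5*n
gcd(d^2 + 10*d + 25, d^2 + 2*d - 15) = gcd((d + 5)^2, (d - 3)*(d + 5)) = d + 5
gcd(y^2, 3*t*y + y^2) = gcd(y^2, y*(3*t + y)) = y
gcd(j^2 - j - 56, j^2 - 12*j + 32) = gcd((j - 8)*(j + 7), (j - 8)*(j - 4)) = j - 8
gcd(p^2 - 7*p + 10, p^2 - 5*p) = p - 5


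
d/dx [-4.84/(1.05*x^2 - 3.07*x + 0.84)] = (10.164*x - 14.8588)/(1.05*x^2 - 3.07*x + 0.84)^2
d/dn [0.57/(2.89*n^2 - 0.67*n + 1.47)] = (0.3819 - 3.2946*n)/(2.89*n^2 - 0.67*n + 1.47)^2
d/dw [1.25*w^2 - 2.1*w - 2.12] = 2.5*w - 2.1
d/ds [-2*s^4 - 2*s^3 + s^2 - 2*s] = -8*s^3 - 6*s^2 + 2*s - 2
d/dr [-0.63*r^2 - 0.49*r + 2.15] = -1.26*r - 0.49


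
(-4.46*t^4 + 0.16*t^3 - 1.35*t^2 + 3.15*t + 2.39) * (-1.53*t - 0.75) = 6.8238*t^5 + 3.1002*t^4 + 1.9455*t^3 - 3.807*t^2 - 6.0192*t - 1.7925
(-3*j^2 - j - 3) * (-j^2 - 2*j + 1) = 3*j^4 + 7*j^3 + 2*j^2 + 5*j - 3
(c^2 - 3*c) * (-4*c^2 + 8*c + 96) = -4*c^4 + 20*c^3 + 72*c^2 - 288*c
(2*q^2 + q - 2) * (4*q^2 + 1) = 8*q^4 + 4*q^3 - 6*q^2 + q - 2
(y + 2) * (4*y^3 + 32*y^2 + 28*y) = 4*y^4 + 40*y^3 + 92*y^2 + 56*y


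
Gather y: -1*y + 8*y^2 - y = 8*y^2 - 2*y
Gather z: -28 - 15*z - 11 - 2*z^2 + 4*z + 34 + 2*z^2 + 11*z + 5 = 0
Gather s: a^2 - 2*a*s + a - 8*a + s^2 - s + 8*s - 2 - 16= a^2 - 7*a + s^2 + s*(7 - 2*a) - 18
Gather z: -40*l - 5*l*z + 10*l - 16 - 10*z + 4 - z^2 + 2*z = -30*l - z^2 + z*(-5*l - 8) - 12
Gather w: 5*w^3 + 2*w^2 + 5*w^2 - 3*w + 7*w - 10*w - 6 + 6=5*w^3 + 7*w^2 - 6*w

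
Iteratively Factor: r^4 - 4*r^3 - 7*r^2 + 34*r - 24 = (r - 2)*(r^3 - 2*r^2 - 11*r + 12) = (r - 2)*(r + 3)*(r^2 - 5*r + 4) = (r - 2)*(r - 1)*(r + 3)*(r - 4)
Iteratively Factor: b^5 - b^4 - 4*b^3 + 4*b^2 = (b + 2)*(b^4 - 3*b^3 + 2*b^2) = b*(b + 2)*(b^3 - 3*b^2 + 2*b) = b*(b - 1)*(b + 2)*(b^2 - 2*b) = b*(b - 2)*(b - 1)*(b + 2)*(b)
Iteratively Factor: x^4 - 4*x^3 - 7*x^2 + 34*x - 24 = (x + 3)*(x^3 - 7*x^2 + 14*x - 8) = (x - 1)*(x + 3)*(x^2 - 6*x + 8) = (x - 2)*(x - 1)*(x + 3)*(x - 4)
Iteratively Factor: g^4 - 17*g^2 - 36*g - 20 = (g + 2)*(g^3 - 2*g^2 - 13*g - 10) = (g - 5)*(g + 2)*(g^2 + 3*g + 2) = (g - 5)*(g + 2)^2*(g + 1)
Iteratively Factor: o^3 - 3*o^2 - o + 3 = (o - 1)*(o^2 - 2*o - 3) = (o - 1)*(o + 1)*(o - 3)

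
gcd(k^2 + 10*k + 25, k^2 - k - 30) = k + 5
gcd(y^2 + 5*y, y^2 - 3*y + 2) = 1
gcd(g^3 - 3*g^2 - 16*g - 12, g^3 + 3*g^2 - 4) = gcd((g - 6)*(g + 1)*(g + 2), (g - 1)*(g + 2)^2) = g + 2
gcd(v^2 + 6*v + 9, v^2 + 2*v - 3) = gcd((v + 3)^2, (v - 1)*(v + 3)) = v + 3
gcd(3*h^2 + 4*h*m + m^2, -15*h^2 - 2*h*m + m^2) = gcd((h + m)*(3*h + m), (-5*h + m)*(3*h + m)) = 3*h + m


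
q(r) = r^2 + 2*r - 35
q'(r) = 2*r + 2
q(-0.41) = -35.65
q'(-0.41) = 1.18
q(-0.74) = -35.93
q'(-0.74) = 0.52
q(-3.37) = -30.38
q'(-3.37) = -4.74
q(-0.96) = -36.00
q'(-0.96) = 0.08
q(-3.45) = -30.00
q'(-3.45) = -4.90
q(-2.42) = -33.98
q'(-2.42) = -2.84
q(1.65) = -28.98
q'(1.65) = 5.30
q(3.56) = -15.21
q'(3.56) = 9.12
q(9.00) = 64.00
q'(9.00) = 20.00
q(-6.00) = -11.00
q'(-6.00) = -10.00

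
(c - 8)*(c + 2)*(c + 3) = c^3 - 3*c^2 - 34*c - 48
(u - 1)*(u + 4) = u^2 + 3*u - 4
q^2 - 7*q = q*(q - 7)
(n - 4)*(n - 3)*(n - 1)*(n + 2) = n^4 - 6*n^3 + 3*n^2 + 26*n - 24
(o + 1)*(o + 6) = o^2 + 7*o + 6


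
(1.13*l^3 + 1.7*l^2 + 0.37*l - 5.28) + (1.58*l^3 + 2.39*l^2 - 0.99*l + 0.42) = 2.71*l^3 + 4.09*l^2 - 0.62*l - 4.86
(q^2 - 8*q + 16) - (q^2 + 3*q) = 16 - 11*q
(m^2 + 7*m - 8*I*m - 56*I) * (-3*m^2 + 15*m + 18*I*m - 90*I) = -3*m^4 - 6*m^3 + 42*I*m^3 + 249*m^2 + 84*I*m^2 + 288*m - 1470*I*m - 5040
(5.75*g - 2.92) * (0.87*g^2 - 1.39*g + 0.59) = 5.0025*g^3 - 10.5329*g^2 + 7.4513*g - 1.7228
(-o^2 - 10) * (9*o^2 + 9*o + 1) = -9*o^4 - 9*o^3 - 91*o^2 - 90*o - 10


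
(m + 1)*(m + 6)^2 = m^3 + 13*m^2 + 48*m + 36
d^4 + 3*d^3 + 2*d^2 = d^2*(d + 1)*(d + 2)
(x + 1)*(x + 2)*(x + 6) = x^3 + 9*x^2 + 20*x + 12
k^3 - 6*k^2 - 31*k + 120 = (k - 8)*(k - 3)*(k + 5)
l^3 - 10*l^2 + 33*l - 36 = (l - 4)*(l - 3)^2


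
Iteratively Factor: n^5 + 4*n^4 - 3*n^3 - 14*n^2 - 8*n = (n + 4)*(n^4 - 3*n^2 - 2*n) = (n + 1)*(n + 4)*(n^3 - n^2 - 2*n) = n*(n + 1)*(n + 4)*(n^2 - n - 2) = n*(n - 2)*(n + 1)*(n + 4)*(n + 1)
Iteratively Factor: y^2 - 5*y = (y - 5)*(y)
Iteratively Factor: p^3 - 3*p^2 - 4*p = (p - 4)*(p^2 + p) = p*(p - 4)*(p + 1)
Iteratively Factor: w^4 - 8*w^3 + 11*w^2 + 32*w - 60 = (w - 5)*(w^3 - 3*w^2 - 4*w + 12) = (w - 5)*(w - 3)*(w^2 - 4) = (w - 5)*(w - 3)*(w + 2)*(w - 2)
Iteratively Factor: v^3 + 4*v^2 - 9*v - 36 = (v + 4)*(v^2 - 9) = (v - 3)*(v + 4)*(v + 3)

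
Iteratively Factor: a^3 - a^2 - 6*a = (a + 2)*(a^2 - 3*a) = a*(a + 2)*(a - 3)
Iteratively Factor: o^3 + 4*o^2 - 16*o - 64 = (o - 4)*(o^2 + 8*o + 16) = (o - 4)*(o + 4)*(o + 4)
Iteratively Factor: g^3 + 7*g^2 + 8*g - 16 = (g + 4)*(g^2 + 3*g - 4) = (g - 1)*(g + 4)*(g + 4)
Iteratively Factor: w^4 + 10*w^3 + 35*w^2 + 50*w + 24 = (w + 4)*(w^3 + 6*w^2 + 11*w + 6) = (w + 1)*(w + 4)*(w^2 + 5*w + 6) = (w + 1)*(w + 2)*(w + 4)*(w + 3)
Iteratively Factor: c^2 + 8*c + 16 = (c + 4)*(c + 4)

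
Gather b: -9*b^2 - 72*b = -9*b^2 - 72*b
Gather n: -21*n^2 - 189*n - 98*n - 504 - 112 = -21*n^2 - 287*n - 616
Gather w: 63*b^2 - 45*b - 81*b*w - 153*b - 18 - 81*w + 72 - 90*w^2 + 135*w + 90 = 63*b^2 - 198*b - 90*w^2 + w*(54 - 81*b) + 144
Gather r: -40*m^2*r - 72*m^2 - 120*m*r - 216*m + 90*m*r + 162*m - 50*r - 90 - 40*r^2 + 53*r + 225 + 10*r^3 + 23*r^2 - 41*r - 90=-72*m^2 - 54*m + 10*r^3 - 17*r^2 + r*(-40*m^2 - 30*m - 38) + 45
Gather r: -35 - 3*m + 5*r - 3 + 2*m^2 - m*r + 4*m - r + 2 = 2*m^2 + m + r*(4 - m) - 36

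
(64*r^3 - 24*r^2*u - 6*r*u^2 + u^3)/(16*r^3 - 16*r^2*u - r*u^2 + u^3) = (16*r^2 - 10*r*u + u^2)/(4*r^2 - 5*r*u + u^2)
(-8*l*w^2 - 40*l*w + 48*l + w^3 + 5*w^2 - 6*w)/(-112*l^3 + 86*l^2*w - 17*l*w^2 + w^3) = (w^2 + 5*w - 6)/(14*l^2 - 9*l*w + w^2)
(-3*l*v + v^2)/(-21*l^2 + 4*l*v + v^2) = v/(7*l + v)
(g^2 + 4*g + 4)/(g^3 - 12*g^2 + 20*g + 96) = (g + 2)/(g^2 - 14*g + 48)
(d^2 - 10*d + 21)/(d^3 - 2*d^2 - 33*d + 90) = (d - 7)/(d^2 + d - 30)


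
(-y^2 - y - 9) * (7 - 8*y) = 8*y^3 + y^2 + 65*y - 63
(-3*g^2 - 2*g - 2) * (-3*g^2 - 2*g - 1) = 9*g^4 + 12*g^3 + 13*g^2 + 6*g + 2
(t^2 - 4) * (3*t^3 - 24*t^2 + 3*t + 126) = 3*t^5 - 24*t^4 - 9*t^3 + 222*t^2 - 12*t - 504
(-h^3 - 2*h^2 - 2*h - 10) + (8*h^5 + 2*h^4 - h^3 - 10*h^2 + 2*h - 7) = 8*h^5 + 2*h^4 - 2*h^3 - 12*h^2 - 17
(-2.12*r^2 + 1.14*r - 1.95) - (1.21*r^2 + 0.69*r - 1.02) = -3.33*r^2 + 0.45*r - 0.93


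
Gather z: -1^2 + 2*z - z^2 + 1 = -z^2 + 2*z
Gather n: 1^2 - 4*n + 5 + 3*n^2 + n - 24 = 3*n^2 - 3*n - 18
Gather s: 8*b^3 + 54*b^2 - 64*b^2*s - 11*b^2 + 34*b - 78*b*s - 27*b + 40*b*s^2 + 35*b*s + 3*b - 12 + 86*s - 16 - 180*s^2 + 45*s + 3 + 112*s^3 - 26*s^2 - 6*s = 8*b^3 + 43*b^2 + 10*b + 112*s^3 + s^2*(40*b - 206) + s*(-64*b^2 - 43*b + 125) - 25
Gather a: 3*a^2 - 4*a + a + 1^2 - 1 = 3*a^2 - 3*a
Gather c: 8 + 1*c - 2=c + 6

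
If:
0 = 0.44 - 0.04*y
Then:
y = 11.00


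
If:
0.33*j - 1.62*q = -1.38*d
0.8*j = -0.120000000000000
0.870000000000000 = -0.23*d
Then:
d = -3.78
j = -0.15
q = -3.25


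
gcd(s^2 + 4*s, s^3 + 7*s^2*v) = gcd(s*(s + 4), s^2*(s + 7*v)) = s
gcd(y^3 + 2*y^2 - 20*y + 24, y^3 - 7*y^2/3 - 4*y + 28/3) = y - 2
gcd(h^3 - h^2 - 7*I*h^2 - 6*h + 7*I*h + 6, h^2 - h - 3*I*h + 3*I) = h - 1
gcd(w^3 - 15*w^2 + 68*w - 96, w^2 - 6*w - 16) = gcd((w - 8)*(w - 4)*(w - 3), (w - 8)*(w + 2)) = w - 8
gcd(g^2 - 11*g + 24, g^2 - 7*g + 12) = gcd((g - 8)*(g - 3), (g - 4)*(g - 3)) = g - 3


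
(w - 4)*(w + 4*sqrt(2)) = w^2 - 4*w + 4*sqrt(2)*w - 16*sqrt(2)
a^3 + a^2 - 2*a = a*(a - 1)*(a + 2)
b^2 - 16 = (b - 4)*(b + 4)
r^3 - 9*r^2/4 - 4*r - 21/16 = (r - 7/2)*(r + 1/2)*(r + 3/4)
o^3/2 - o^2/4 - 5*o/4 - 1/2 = (o/2 + 1/2)*(o - 2)*(o + 1/2)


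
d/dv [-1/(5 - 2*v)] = -2/(2*v - 5)^2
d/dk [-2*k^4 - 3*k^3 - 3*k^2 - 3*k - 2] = -8*k^3 - 9*k^2 - 6*k - 3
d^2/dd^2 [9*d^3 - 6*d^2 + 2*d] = 54*d - 12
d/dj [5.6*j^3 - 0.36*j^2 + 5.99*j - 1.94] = 16.8*j^2 - 0.72*j + 5.99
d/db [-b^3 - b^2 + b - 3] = -3*b^2 - 2*b + 1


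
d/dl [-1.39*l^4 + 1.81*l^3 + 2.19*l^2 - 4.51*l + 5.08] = -5.56*l^3 + 5.43*l^2 + 4.38*l - 4.51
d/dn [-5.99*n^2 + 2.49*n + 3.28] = 2.49 - 11.98*n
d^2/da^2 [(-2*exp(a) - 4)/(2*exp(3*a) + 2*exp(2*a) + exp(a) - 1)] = (-32*exp(6*a) - 168*exp(5*a) - 168*exp(4*a) - 128*exp(3*a) - 120*exp(2*a) - 38*exp(a) - 6)*exp(a)/(8*exp(9*a) + 24*exp(8*a) + 36*exp(7*a) + 20*exp(6*a) - 6*exp(5*a) - 18*exp(4*a) - 5*exp(3*a) + 3*exp(2*a) + 3*exp(a) - 1)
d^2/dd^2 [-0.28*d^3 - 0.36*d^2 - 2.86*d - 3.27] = -1.68*d - 0.72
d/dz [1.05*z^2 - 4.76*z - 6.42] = 2.1*z - 4.76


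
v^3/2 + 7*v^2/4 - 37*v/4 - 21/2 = (v/2 + 1/2)*(v - 7/2)*(v + 6)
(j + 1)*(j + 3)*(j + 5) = j^3 + 9*j^2 + 23*j + 15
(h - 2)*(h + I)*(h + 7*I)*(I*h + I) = I*h^4 - 8*h^3 - I*h^3 + 8*h^2 - 9*I*h^2 + 16*h + 7*I*h + 14*I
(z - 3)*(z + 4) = z^2 + z - 12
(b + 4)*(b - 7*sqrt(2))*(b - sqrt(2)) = b^3 - 8*sqrt(2)*b^2 + 4*b^2 - 32*sqrt(2)*b + 14*b + 56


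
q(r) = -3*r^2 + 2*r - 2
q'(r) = 2 - 6*r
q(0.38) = -1.67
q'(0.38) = -0.28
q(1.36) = -4.83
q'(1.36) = -6.16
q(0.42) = -1.69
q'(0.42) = -0.52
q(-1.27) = -9.38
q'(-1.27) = 9.62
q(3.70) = -35.67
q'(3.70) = -20.20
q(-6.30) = -133.67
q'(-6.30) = 39.80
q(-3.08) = -36.62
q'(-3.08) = 20.48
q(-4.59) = -74.38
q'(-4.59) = 29.54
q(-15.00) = -707.00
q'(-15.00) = 92.00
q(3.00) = -23.00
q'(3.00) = -16.00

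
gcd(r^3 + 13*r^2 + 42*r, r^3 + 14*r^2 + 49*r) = r^2 + 7*r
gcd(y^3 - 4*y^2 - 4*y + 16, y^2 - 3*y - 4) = y - 4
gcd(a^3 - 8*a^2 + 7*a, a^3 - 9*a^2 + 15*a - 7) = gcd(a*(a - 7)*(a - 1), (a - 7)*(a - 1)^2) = a^2 - 8*a + 7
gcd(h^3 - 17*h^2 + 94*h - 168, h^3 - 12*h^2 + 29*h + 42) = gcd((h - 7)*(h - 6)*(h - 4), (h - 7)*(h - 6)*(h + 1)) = h^2 - 13*h + 42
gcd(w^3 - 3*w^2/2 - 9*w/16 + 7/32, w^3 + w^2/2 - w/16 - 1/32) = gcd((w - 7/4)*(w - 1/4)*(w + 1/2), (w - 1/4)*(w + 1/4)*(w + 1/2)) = w^2 + w/4 - 1/8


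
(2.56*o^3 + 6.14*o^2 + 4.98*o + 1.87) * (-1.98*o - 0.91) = -5.0688*o^4 - 14.4868*o^3 - 15.4478*o^2 - 8.2344*o - 1.7017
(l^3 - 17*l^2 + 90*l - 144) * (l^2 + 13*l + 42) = l^5 - 4*l^4 - 89*l^3 + 312*l^2 + 1908*l - 6048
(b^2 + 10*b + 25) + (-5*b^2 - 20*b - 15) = -4*b^2 - 10*b + 10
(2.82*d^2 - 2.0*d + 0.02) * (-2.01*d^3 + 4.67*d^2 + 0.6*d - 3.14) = -5.6682*d^5 + 17.1894*d^4 - 7.6882*d^3 - 9.9614*d^2 + 6.292*d - 0.0628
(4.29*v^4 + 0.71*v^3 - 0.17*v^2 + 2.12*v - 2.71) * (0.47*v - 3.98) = 2.0163*v^5 - 16.7405*v^4 - 2.9057*v^3 + 1.673*v^2 - 9.7113*v + 10.7858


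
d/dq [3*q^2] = 6*q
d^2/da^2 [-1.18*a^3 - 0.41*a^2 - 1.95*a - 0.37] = -7.08*a - 0.82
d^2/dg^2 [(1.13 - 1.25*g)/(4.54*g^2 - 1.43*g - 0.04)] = ((1.25*g - 1.13)*(9.08*g - 1.43)*(18.16*g - 2.86) + (34.05*g - 13.8354)*(-4.54*g^2 + 1.43*g + 0.04))/(-4.54*g^2 + 1.43*g + 0.04)^3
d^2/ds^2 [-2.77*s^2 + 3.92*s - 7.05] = -5.54000000000000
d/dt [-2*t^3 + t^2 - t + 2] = -6*t^2 + 2*t - 1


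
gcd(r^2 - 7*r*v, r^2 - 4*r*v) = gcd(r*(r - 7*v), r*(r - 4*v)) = r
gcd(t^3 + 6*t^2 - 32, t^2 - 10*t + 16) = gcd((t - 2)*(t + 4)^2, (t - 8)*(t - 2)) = t - 2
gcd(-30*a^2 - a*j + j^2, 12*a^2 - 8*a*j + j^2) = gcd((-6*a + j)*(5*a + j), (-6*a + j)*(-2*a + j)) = 6*a - j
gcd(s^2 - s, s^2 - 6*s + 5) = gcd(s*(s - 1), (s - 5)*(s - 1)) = s - 1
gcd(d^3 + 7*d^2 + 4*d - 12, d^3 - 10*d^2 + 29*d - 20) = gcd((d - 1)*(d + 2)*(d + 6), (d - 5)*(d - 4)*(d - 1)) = d - 1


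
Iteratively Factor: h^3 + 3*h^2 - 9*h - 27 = (h + 3)*(h^2 - 9) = (h - 3)*(h + 3)*(h + 3)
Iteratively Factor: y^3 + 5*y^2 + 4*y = (y + 4)*(y^2 + y) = y*(y + 4)*(y + 1)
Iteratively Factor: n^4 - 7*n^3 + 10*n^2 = (n - 5)*(n^3 - 2*n^2) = n*(n - 5)*(n^2 - 2*n) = n*(n - 5)*(n - 2)*(n)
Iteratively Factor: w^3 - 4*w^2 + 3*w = (w)*(w^2 - 4*w + 3) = w*(w - 3)*(w - 1)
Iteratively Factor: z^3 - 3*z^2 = (z - 3)*(z^2) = z*(z - 3)*(z)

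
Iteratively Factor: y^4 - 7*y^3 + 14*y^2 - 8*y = (y - 1)*(y^3 - 6*y^2 + 8*y) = (y - 2)*(y - 1)*(y^2 - 4*y) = (y - 4)*(y - 2)*(y - 1)*(y)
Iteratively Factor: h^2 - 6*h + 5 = (h - 1)*(h - 5)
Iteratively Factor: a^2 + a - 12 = (a - 3)*(a + 4)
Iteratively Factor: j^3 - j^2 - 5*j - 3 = (j - 3)*(j^2 + 2*j + 1) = (j - 3)*(j + 1)*(j + 1)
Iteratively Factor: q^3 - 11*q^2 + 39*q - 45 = (q - 3)*(q^2 - 8*q + 15) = (q - 5)*(q - 3)*(q - 3)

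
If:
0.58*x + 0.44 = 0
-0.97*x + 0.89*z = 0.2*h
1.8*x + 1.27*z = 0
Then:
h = 8.46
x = -0.76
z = 1.08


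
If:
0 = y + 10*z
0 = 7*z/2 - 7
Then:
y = -20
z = 2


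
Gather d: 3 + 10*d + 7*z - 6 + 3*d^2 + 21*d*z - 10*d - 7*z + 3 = 3*d^2 + 21*d*z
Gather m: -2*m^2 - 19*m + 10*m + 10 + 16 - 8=-2*m^2 - 9*m + 18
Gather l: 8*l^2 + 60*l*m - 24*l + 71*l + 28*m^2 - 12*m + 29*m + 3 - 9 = 8*l^2 + l*(60*m + 47) + 28*m^2 + 17*m - 6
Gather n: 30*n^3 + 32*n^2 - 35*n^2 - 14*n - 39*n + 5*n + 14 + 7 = 30*n^3 - 3*n^2 - 48*n + 21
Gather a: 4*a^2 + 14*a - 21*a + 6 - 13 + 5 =4*a^2 - 7*a - 2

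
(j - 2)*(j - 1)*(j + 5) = j^3 + 2*j^2 - 13*j + 10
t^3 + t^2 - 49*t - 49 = (t - 7)*(t + 1)*(t + 7)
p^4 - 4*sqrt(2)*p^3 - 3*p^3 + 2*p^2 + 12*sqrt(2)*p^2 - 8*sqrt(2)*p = p*(p - 2)*(p - 1)*(p - 4*sqrt(2))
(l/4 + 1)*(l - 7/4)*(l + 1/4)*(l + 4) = l^4/4 + 13*l^3/8 + 57*l^2/64 - 55*l/8 - 7/4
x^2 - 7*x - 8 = (x - 8)*(x + 1)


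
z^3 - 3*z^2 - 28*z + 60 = (z - 6)*(z - 2)*(z + 5)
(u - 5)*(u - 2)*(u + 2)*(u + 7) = u^4 + 2*u^3 - 39*u^2 - 8*u + 140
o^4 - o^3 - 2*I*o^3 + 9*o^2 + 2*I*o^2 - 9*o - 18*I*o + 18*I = (o - 1)*(o - 3*I)*(o - 2*I)*(o + 3*I)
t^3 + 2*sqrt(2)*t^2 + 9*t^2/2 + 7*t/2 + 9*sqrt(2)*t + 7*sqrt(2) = (t + 1)*(t + 7/2)*(t + 2*sqrt(2))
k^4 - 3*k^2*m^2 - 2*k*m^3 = k*(k - 2*m)*(k + m)^2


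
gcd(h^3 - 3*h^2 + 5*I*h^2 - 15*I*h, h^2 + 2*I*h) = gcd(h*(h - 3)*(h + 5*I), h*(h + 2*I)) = h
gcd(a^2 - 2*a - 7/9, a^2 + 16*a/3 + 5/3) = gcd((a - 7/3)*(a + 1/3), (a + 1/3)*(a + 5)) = a + 1/3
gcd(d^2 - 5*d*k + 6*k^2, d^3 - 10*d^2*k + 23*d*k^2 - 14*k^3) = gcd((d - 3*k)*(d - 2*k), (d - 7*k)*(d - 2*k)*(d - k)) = d - 2*k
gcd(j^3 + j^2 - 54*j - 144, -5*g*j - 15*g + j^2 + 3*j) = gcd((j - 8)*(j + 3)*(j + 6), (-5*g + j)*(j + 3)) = j + 3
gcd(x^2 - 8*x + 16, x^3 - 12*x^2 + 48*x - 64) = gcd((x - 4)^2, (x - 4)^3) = x^2 - 8*x + 16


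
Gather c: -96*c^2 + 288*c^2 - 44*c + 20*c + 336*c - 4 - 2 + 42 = 192*c^2 + 312*c + 36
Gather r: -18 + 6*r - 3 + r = 7*r - 21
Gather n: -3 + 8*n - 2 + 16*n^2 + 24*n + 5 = 16*n^2 + 32*n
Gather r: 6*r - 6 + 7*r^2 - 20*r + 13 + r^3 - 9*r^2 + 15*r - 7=r^3 - 2*r^2 + r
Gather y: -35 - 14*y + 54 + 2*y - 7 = 12 - 12*y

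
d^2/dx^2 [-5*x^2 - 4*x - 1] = -10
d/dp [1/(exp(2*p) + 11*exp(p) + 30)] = (-2*exp(p) - 11)*exp(p)/(exp(2*p) + 11*exp(p) + 30)^2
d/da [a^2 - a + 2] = 2*a - 1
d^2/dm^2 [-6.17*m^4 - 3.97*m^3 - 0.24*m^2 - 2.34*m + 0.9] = -74.04*m^2 - 23.82*m - 0.48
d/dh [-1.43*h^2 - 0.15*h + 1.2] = -2.86*h - 0.15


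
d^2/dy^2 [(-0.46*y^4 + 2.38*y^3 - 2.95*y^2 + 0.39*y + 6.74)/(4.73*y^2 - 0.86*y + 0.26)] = (-20.583068*y^6 + 11.2271280000001*y^5 - 5.43554400000016*y^4 - 7.23681400000004*y^3 + 922.961376*y^2 - 166.414236*y - 6.832328)/(105.823817*y^6 - 57.722082*y^5 + 27.945786*y^4 - 6.981824*y^3 + 1.536132*y^2 - 0.174408*y + 0.017576)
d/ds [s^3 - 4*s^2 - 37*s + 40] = 3*s^2 - 8*s - 37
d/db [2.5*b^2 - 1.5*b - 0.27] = 5.0*b - 1.5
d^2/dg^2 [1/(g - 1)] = 2/(g - 1)^3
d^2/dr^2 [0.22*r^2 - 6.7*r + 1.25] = 0.440000000000000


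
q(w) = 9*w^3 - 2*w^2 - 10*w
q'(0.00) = -10.00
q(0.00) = 0.00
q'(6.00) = 938.00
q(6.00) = 1812.00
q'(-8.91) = 2169.12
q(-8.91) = -6435.81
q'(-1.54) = 60.19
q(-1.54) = -22.21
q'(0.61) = -2.39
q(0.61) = -4.80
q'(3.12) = 240.35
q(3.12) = 222.67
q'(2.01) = 91.04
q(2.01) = 44.91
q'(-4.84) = 641.85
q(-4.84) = -1018.87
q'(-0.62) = 2.86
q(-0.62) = 3.29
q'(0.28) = -9.00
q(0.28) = -2.76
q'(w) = 27*w^2 - 4*w - 10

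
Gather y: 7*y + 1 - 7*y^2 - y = -7*y^2 + 6*y + 1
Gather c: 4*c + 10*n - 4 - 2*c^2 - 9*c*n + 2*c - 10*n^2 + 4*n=-2*c^2 + c*(6 - 9*n) - 10*n^2 + 14*n - 4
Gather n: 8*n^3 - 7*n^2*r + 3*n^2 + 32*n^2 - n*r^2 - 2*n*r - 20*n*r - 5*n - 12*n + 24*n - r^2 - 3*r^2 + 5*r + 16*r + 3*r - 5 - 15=8*n^3 + n^2*(35 - 7*r) + n*(-r^2 - 22*r + 7) - 4*r^2 + 24*r - 20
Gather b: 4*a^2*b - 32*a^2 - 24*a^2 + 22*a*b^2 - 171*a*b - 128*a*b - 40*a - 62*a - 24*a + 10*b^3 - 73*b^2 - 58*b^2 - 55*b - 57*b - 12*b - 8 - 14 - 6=-56*a^2 - 126*a + 10*b^3 + b^2*(22*a - 131) + b*(4*a^2 - 299*a - 124) - 28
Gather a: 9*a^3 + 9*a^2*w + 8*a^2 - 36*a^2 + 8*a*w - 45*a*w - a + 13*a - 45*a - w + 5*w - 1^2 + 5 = 9*a^3 + a^2*(9*w - 28) + a*(-37*w - 33) + 4*w + 4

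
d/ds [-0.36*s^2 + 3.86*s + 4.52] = 3.86 - 0.72*s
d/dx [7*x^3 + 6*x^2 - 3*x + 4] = 21*x^2 + 12*x - 3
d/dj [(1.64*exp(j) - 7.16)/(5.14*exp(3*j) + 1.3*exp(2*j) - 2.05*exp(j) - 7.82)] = (-16.8592*exp(3*j) + 108.2752*exp(2*j) + 18.616*exp(j) - 27.5028)*exp(j)/(26.4196*exp(6*j) + 13.364*exp(5*j) - 19.384*exp(4*j) - 85.7196*exp(3*j) - 16.1295*exp(2*j) + 32.062*exp(j) + 61.1524)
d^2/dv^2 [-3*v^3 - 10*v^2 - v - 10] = -18*v - 20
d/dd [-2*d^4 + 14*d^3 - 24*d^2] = 2*d*(-4*d^2 + 21*d - 24)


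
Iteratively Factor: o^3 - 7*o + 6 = (o - 2)*(o^2 + 2*o - 3) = (o - 2)*(o + 3)*(o - 1)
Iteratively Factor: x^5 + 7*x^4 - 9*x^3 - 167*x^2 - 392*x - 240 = (x + 1)*(x^4 + 6*x^3 - 15*x^2 - 152*x - 240) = (x - 5)*(x + 1)*(x^3 + 11*x^2 + 40*x + 48) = (x - 5)*(x + 1)*(x + 4)*(x^2 + 7*x + 12) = (x - 5)*(x + 1)*(x + 3)*(x + 4)*(x + 4)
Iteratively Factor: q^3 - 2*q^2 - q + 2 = (q - 2)*(q^2 - 1) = (q - 2)*(q - 1)*(q + 1)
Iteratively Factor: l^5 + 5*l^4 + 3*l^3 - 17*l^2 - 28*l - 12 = (l - 2)*(l^4 + 7*l^3 + 17*l^2 + 17*l + 6) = (l - 2)*(l + 3)*(l^3 + 4*l^2 + 5*l + 2) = (l - 2)*(l + 1)*(l + 3)*(l^2 + 3*l + 2) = (l - 2)*(l + 1)*(l + 2)*(l + 3)*(l + 1)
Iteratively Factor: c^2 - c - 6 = (c + 2)*(c - 3)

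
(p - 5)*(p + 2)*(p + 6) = p^3 + 3*p^2 - 28*p - 60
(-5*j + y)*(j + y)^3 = -5*j^4 - 14*j^3*y - 12*j^2*y^2 - 2*j*y^3 + y^4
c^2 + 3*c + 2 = (c + 1)*(c + 2)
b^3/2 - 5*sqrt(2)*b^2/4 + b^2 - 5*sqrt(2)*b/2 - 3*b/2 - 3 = (b/2 + 1)*(b - 3*sqrt(2))*(b + sqrt(2)/2)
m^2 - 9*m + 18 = (m - 6)*(m - 3)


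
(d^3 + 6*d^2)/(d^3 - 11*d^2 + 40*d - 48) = d^2*(d + 6)/(d^3 - 11*d^2 + 40*d - 48)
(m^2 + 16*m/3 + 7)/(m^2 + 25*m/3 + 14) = (m + 3)/(m + 6)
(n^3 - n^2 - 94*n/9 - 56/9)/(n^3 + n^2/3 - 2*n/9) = (3*n^2 - 5*n - 28)/(n*(3*n - 1))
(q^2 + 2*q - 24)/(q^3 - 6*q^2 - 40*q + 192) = 1/(q - 8)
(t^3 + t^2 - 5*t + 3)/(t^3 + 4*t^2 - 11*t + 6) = (t + 3)/(t + 6)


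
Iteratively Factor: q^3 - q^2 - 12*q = (q)*(q^2 - q - 12) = q*(q + 3)*(q - 4)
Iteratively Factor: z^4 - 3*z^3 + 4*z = (z + 1)*(z^3 - 4*z^2 + 4*z) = (z - 2)*(z + 1)*(z^2 - 2*z) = (z - 2)^2*(z + 1)*(z)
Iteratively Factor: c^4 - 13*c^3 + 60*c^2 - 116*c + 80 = (c - 2)*(c^3 - 11*c^2 + 38*c - 40) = (c - 4)*(c - 2)*(c^2 - 7*c + 10) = (c - 4)*(c - 2)^2*(c - 5)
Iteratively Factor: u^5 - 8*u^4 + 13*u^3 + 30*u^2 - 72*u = (u - 4)*(u^4 - 4*u^3 - 3*u^2 + 18*u) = (u - 4)*(u + 2)*(u^3 - 6*u^2 + 9*u) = (u - 4)*(u - 3)*(u + 2)*(u^2 - 3*u) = (u - 4)*(u - 3)^2*(u + 2)*(u)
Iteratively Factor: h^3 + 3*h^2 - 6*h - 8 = (h + 1)*(h^2 + 2*h - 8) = (h + 1)*(h + 4)*(h - 2)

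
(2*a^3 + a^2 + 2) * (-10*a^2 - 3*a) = -20*a^5 - 16*a^4 - 3*a^3 - 20*a^2 - 6*a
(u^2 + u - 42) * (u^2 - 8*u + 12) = u^4 - 7*u^3 - 38*u^2 + 348*u - 504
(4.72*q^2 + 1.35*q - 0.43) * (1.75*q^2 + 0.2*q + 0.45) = 8.26*q^4 + 3.3065*q^3 + 1.6415*q^2 + 0.5215*q - 0.1935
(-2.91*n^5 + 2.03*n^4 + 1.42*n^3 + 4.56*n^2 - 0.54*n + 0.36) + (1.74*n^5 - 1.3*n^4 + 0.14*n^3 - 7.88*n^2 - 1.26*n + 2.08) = -1.17*n^5 + 0.73*n^4 + 1.56*n^3 - 3.32*n^2 - 1.8*n + 2.44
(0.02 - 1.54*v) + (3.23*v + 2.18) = 1.69*v + 2.2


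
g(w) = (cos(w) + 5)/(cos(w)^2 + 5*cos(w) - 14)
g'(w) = (2*sin(w)*cos(w) + 5*sin(w))*(cos(w) + 5)/(cos(w)^2 + 5*cos(w) - 14)^2 - sin(w)/(cos(w)^2 + 5*cos(w) - 14) = (cos(w)^2 + 10*cos(w) + 39)*sin(w)/(cos(w)^2 + 5*cos(w) - 14)^2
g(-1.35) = -0.41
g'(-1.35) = -0.24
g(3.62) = -0.23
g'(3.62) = -0.05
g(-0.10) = -0.75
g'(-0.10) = -0.08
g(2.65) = -0.23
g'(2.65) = 0.05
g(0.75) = -0.58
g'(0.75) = 0.33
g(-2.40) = -0.25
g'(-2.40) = -0.07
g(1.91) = -0.30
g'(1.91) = 0.14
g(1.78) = -0.32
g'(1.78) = 0.16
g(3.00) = -0.22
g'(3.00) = 0.01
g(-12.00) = -0.64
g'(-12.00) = 0.31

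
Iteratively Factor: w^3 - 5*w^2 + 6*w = (w - 2)*(w^2 - 3*w) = w*(w - 2)*(w - 3)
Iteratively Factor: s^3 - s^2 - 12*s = (s - 4)*(s^2 + 3*s) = (s - 4)*(s + 3)*(s)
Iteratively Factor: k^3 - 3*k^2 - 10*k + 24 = (k - 4)*(k^2 + k - 6) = (k - 4)*(k + 3)*(k - 2)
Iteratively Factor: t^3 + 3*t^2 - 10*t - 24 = (t + 4)*(t^2 - t - 6) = (t - 3)*(t + 4)*(t + 2)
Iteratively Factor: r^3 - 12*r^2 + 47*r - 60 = (r - 5)*(r^2 - 7*r + 12) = (r - 5)*(r - 4)*(r - 3)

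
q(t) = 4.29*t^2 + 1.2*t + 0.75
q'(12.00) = 104.16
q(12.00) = 632.91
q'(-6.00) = -50.28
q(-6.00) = 147.99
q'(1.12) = 10.81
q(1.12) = 7.48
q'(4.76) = 42.04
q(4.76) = 103.66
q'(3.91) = 34.75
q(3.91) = 71.03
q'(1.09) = 10.55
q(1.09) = 7.15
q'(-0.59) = -3.86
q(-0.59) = 1.54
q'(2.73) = 24.62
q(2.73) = 36.00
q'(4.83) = 42.64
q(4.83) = 106.63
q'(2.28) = 20.76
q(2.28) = 25.79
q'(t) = 8.58*t + 1.2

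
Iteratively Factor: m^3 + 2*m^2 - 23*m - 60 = (m - 5)*(m^2 + 7*m + 12) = (m - 5)*(m + 3)*(m + 4)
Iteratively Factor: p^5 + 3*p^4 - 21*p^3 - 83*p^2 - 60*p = (p + 1)*(p^4 + 2*p^3 - 23*p^2 - 60*p) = p*(p + 1)*(p^3 + 2*p^2 - 23*p - 60) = p*(p + 1)*(p + 4)*(p^2 - 2*p - 15) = p*(p + 1)*(p + 3)*(p + 4)*(p - 5)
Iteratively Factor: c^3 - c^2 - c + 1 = (c + 1)*(c^2 - 2*c + 1) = (c - 1)*(c + 1)*(c - 1)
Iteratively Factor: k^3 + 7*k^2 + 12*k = (k + 4)*(k^2 + 3*k) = (k + 3)*(k + 4)*(k)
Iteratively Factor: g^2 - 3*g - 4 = (g - 4)*(g + 1)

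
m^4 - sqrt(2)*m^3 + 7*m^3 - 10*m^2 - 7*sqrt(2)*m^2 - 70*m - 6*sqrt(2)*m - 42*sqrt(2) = (m + 7)*(m - 3*sqrt(2))*(m + sqrt(2))^2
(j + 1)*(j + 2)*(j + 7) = j^3 + 10*j^2 + 23*j + 14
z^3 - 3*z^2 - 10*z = z*(z - 5)*(z + 2)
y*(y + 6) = y^2 + 6*y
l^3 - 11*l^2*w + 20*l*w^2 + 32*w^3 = (l - 8*w)*(l - 4*w)*(l + w)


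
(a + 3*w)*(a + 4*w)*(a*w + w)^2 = a^4*w^2 + 7*a^3*w^3 + 2*a^3*w^2 + 12*a^2*w^4 + 14*a^2*w^3 + a^2*w^2 + 24*a*w^4 + 7*a*w^3 + 12*w^4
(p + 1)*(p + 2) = p^2 + 3*p + 2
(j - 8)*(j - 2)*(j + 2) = j^3 - 8*j^2 - 4*j + 32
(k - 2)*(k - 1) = k^2 - 3*k + 2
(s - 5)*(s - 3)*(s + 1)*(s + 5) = s^4 - 2*s^3 - 28*s^2 + 50*s + 75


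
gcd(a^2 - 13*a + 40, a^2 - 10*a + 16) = a - 8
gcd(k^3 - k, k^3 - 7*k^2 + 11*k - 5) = k - 1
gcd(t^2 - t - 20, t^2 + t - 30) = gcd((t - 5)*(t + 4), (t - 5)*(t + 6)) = t - 5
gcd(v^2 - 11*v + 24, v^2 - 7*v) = 1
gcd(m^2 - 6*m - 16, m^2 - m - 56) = m - 8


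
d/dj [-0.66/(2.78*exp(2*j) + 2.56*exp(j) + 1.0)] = (3.6696*exp(j) + 1.6896)*exp(j)/(2.78*exp(2*j) + 2.56*exp(j) + 1.0)^2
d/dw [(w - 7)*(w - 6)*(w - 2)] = 3*w^2 - 30*w + 68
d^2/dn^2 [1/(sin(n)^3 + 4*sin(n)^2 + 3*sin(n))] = (-9*sin(n)^2 - 35*sin(n) - 23 + 51/sin(n) + 54/sin(n)^2 + 18/sin(n)^3)/((sin(n) + 1)^2*(sin(n) + 3)^3)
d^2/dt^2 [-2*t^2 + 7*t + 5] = -4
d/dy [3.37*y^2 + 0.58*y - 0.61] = 6.74*y + 0.58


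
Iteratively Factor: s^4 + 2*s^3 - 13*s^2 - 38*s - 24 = (s + 2)*(s^3 - 13*s - 12) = (s + 1)*(s + 2)*(s^2 - s - 12) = (s - 4)*(s + 1)*(s + 2)*(s + 3)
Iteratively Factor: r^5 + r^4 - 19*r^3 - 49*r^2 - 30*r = (r + 2)*(r^4 - r^3 - 17*r^2 - 15*r) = (r + 2)*(r + 3)*(r^3 - 4*r^2 - 5*r) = (r - 5)*(r + 2)*(r + 3)*(r^2 + r) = r*(r - 5)*(r + 2)*(r + 3)*(r + 1)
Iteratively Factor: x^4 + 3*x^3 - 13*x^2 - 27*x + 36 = (x + 3)*(x^3 - 13*x + 12) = (x + 3)*(x + 4)*(x^2 - 4*x + 3) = (x - 3)*(x + 3)*(x + 4)*(x - 1)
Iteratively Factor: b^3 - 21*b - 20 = (b - 5)*(b^2 + 5*b + 4) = (b - 5)*(b + 4)*(b + 1)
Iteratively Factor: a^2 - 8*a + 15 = (a - 3)*(a - 5)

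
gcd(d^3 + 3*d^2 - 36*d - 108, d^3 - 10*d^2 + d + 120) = d + 3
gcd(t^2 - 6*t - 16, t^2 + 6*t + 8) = t + 2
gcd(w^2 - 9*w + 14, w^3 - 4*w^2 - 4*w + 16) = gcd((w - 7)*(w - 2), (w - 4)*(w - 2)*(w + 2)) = w - 2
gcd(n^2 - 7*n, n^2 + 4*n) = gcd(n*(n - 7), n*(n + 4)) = n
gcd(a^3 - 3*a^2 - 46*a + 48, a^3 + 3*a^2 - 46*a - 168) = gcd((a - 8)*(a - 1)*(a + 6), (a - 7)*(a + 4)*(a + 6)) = a + 6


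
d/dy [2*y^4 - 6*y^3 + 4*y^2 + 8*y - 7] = 8*y^3 - 18*y^2 + 8*y + 8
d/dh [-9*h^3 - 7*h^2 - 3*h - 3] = -27*h^2 - 14*h - 3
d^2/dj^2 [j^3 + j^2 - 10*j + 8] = 6*j + 2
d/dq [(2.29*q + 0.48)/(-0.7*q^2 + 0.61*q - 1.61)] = (1.603*q^2 + 0.672*q - 3.9797)/(0.49*q^4 - 0.854*q^3 + 2.6261*q^2 - 1.9642*q + 2.5921)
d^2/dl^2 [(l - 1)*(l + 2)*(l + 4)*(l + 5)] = 12*l^2 + 60*l + 54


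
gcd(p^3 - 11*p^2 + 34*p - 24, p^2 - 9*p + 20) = p - 4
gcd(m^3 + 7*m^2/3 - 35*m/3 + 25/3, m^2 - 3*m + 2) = m - 1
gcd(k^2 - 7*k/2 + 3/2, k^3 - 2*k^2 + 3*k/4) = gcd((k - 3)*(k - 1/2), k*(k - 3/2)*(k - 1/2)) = k - 1/2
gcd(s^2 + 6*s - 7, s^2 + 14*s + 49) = s + 7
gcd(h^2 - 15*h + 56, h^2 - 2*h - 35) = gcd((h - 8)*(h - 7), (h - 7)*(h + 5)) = h - 7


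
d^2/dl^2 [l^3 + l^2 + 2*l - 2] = 6*l + 2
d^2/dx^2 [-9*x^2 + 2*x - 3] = -18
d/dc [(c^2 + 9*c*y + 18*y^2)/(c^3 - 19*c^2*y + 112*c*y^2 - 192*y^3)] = (c^3 + 26*c^2*y - 21*c*y^2 - 468*y^3)/(-c^5 + 30*c^4*y - 345*c^3*y^2 + 1880*c^2*y^3 - 4800*c*y^4 + 4608*y^5)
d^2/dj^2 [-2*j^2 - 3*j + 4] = -4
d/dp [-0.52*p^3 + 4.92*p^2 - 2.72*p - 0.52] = -1.56*p^2 + 9.84*p - 2.72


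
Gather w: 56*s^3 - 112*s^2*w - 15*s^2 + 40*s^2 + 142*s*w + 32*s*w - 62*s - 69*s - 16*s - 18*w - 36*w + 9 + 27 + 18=56*s^3 + 25*s^2 - 147*s + w*(-112*s^2 + 174*s - 54) + 54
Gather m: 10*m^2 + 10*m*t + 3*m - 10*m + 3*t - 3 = 10*m^2 + m*(10*t - 7) + 3*t - 3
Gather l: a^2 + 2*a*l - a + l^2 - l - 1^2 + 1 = a^2 - a + l^2 + l*(2*a - 1)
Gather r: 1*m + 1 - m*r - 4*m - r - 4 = -3*m + r*(-m - 1) - 3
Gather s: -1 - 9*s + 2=1 - 9*s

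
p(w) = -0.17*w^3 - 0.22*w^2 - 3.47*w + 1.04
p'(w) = -0.51*w^2 - 0.44*w - 3.47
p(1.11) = -3.32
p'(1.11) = -4.59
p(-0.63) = 3.18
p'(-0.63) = -3.40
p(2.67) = -13.03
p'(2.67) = -8.28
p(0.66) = -1.39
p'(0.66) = -3.98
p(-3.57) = 18.36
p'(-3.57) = -8.40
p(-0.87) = 4.00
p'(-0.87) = -3.47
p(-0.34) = 2.20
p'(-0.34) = -3.38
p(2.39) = -10.83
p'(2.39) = -7.43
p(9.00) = -171.94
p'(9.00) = -48.74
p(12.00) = -366.04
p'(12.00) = -82.19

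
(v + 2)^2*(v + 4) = v^3 + 8*v^2 + 20*v + 16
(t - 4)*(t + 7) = t^2 + 3*t - 28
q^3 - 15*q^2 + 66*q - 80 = (q - 8)*(q - 5)*(q - 2)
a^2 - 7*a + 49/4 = (a - 7/2)^2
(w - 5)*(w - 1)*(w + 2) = w^3 - 4*w^2 - 7*w + 10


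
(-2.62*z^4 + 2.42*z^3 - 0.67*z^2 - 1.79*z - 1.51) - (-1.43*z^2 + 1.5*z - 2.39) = -2.62*z^4 + 2.42*z^3 + 0.76*z^2 - 3.29*z + 0.88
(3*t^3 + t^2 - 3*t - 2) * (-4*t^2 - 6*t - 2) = -12*t^5 - 22*t^4 + 24*t^2 + 18*t + 4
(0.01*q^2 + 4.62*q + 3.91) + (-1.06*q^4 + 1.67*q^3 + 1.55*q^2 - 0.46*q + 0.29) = -1.06*q^4 + 1.67*q^3 + 1.56*q^2 + 4.16*q + 4.2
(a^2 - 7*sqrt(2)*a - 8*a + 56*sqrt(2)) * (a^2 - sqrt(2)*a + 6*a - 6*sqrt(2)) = a^4 - 8*sqrt(2)*a^3 - 2*a^3 - 34*a^2 + 16*sqrt(2)*a^2 - 28*a + 384*sqrt(2)*a - 672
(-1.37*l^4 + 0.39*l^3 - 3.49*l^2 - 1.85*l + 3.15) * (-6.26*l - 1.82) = 8.5762*l^5 + 0.0520000000000005*l^4 + 21.1376*l^3 + 17.9328*l^2 - 16.352*l - 5.733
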